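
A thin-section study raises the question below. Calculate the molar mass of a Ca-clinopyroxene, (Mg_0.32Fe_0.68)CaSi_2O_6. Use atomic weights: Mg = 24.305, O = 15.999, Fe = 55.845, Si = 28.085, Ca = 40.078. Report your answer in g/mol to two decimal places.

M = 0.32×24.305 + 0.68×55.845 + 1×40.078 + 2×28.085 + 6×15.999

237.99 g/mol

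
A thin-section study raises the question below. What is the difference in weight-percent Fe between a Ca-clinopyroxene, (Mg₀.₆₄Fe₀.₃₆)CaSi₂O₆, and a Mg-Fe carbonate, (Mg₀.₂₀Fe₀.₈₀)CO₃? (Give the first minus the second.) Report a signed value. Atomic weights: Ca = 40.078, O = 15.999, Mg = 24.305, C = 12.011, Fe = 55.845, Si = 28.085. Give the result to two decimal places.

M((Mg₀.₆₄Fe₀.₃₆)CaSi₂O₆) = 227.901 g/mol, so wt% Fe = 20.104/227.901 × 100 = 8.82%.
M((Mg₀.₂₀Fe₀.₈₀)CO₃) = 109.545 g/mol, so wt% Fe = 44.676/109.545 × 100 = 40.78%.
8.82 − 40.78 = -31.96 pp.

-31.96 percentage points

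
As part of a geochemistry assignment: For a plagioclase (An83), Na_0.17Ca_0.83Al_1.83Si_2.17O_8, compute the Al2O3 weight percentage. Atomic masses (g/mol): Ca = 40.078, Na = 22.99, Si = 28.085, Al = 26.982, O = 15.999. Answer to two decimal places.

33.87 wt%

M(Na_0.17Ca_0.83Al_1.83Si_2.17O_8) = 275.487 g/mol; M(Al2O3) = 101.961 g/mol.
Moles Al2O3 per formula unit = 1.83 Al ÷ 2 = 0.9150.
Al2O3 fraction = (0.9150 × 101.961) / 275.487 = 93.294/275.487 = 0.3387.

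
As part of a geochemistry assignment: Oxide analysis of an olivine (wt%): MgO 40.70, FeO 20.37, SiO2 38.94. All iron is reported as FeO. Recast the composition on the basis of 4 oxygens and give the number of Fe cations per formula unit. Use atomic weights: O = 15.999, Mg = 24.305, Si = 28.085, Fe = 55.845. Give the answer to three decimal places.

0.438 Fe apfu

40.70 wt% MgO ÷ 40.304 g/mol = 1.00983 mol, giving 1.00983 Mg and 1.00983 O.
20.37 wt% FeO ÷ 71.844 g/mol = 0.28353 mol, giving 0.28353 Fe and 0.28353 O.
38.94 wt% SiO2 ÷ 60.083 g/mol = 0.64810 mol, giving 0.64810 Si and 1.29620 O.
Oxygen sums to 2.58956; scaling by 4/2.58956 = 1.54466 puts the formula on 4 O.
Fe: 0.28353 × 1.54466 = 0.438 atoms per formula unit.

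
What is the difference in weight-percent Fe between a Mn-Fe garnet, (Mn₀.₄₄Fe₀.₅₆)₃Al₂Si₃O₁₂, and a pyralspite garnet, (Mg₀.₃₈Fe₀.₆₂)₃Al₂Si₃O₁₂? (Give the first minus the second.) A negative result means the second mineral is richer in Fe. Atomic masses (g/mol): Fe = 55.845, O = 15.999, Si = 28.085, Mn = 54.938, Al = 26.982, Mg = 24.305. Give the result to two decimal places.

-3.60 percentage points

M((Mn₀.₄₄Fe₀.₅₆)₃Al₂Si₃O₁₂) = 496.545 g/mol, so wt% Fe = 93.820/496.545 × 100 = 18.89%.
M((Mg₀.₃₈Fe₀.₆₂)₃Al₂Si₃O₁₂) = 461.786 g/mol, so wt% Fe = 103.872/461.786 × 100 = 22.49%.
18.89 − 22.49 = -3.60 pp.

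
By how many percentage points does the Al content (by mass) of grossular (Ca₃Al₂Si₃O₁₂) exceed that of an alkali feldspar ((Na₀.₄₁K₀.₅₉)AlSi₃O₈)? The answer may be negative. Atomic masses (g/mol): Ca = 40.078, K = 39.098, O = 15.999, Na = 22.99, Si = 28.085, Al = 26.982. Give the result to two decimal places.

M(Ca₃Al₂Si₃O₁₂) = 450.441 g/mol, so wt% Al = 53.964/450.441 × 100 = 11.98%.
M((Na₀.₄₁K₀.₅₉)AlSi₃O₈) = 271.723 g/mol, so wt% Al = 26.982/271.723 × 100 = 9.93%.
11.98 − 9.93 = 2.05 pp.

2.05 percentage points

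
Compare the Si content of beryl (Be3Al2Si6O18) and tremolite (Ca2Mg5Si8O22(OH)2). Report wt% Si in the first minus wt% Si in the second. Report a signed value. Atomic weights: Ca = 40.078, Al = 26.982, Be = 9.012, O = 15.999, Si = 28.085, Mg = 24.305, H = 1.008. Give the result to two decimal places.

First mineral: 168.510 g Si in 537.492 g formula = 31.35 wt% Si.
Second mineral: 224.680 g Si in 812.353 g formula = 27.66 wt% Si.
31.35% − 27.66% gives a difference of 3.69 percentage points.

3.69 percentage points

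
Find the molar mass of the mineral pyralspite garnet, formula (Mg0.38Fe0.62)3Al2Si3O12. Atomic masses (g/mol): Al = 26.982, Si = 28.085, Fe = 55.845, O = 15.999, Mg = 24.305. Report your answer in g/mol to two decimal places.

Mg: 1.14 × 24.305 = 27.7077
Fe: 1.86 × 55.845 = 103.8717
Al: 2 × 26.982 = 53.9640
Si: 3 × 28.085 = 84.2550
O: 12 × 15.999 = 191.9880
Summing the contributions gives the formula mass.

461.79 g/mol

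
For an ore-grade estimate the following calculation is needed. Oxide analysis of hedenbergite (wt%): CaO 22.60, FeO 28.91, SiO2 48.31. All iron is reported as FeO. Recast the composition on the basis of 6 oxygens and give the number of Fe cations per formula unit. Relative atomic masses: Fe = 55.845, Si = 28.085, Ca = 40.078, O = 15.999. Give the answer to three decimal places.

22.60 wt% CaO ÷ 56.077 g/mol = 0.40302 mol, giving 0.40302 Ca and 0.40302 O.
28.91 wt% FeO ÷ 71.844 g/mol = 0.40240 mol, giving 0.40240 Fe and 0.40240 O.
48.31 wt% SiO2 ÷ 60.083 g/mol = 0.80405 mol, giving 0.80405 Si and 1.60810 O.
Oxygen sums to 2.41352; scaling by 6/2.41352 = 2.48600 puts the formula on 6 O.
Fe: 0.40240 × 2.48600 = 1.000 atoms per formula unit.

1.000 Fe apfu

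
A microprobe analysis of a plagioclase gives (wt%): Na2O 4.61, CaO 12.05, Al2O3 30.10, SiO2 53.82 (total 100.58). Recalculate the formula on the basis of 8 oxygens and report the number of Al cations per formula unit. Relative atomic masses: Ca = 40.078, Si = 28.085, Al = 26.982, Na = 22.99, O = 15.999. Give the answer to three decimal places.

1.592 Al apfu

Na2O: 4.61/61.979 = 0.07438 mol → 0.14876 mol Na, 0.07438 mol O.
CaO: 12.05/56.077 = 0.21488 mol → 0.21488 mol Ca, 0.21488 mol O.
Al2O3: 30.10/101.961 = 0.29521 mol → 0.59042 mol Al, 0.88563 mol O.
SiO2: 53.82/60.083 = 0.89576 mol → 0.89576 mol Si, 1.79152 mol O.
Total oxygen = 2.96641 mol. Normalization factor = 8/2.96641 = 2.69686.
Al per 8 O = 0.59042 × 2.69686 = 1.592.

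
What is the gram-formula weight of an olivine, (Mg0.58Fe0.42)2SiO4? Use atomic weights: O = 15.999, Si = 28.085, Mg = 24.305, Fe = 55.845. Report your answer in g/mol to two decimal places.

The formula mass is the sum 1.16(24.305) + 0.84(55.845) + 1(28.085) + 4(15.999).

167.18 g/mol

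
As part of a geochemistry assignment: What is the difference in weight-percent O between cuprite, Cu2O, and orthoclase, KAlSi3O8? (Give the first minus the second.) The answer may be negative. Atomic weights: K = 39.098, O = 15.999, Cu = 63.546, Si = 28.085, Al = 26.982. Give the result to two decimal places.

O in Cu2O: molar mass 143.091 g/mol; 1×15.999 = 15.999 g → 11.18 wt%.
O in KAlSi3O8: molar mass 278.327 g/mol; 8×15.999 = 127.992 g → 45.99 wt%.
Difference = 11.18 − 45.99 = -34.81 percentage points.

-34.81 percentage points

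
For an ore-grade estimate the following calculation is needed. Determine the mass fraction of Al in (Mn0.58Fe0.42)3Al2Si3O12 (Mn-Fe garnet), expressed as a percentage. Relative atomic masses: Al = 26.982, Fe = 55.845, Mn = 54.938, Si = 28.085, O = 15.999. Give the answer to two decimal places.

10.88 wt%

Formula mass = 1.74×54.938 + 1.26×55.845 + 2×26.982 + 3×28.085 + 12×15.999 = 496.164 g/mol, of which 53.964 g is Al.
So Al makes up 53.964/496.164 = 0.1088 of the mass, i.e. 10.88%.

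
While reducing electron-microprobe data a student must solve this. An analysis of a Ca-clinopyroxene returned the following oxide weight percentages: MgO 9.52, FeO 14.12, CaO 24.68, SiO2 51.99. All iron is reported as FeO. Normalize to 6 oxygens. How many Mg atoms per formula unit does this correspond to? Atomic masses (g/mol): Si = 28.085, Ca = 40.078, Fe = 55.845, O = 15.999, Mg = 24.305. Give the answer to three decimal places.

0.544 Mg apfu

9.52 wt% MgO ÷ 40.304 g/mol = 0.23620 mol, giving 0.23620 Mg and 0.23620 O.
14.12 wt% FeO ÷ 71.844 g/mol = 0.19654 mol, giving 0.19654 Fe and 0.19654 O.
24.68 wt% CaO ÷ 56.077 g/mol = 0.44011 mol, giving 0.44011 Ca and 0.44011 O.
51.99 wt% SiO2 ÷ 60.083 g/mol = 0.86530 mol, giving 0.86530 Si and 1.73060 O.
Oxygen sums to 2.60345; scaling by 6/2.60345 = 2.30463 puts the formula on 6 O.
Mg: 0.23620 × 2.30463 = 0.544 atoms per formula unit.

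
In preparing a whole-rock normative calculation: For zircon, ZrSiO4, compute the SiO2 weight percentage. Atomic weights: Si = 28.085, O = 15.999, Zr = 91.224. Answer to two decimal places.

M(ZrSiO4) = 183.305 g/mol; M(SiO2) = 60.083 g/mol.
Moles SiO2 per formula unit = 1 Si ÷ 1 = 1.0000.
SiO2 fraction = (1.0000 × 60.083) / 183.305 = 60.083/183.305 = 0.3278.

32.78 wt%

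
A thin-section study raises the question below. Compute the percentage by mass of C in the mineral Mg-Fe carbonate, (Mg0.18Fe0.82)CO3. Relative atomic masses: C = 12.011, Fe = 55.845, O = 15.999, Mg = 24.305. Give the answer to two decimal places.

10.90 weight percent

Molar mass of (Mg0.18Fe0.82)CO3: 0.18×24.305 + 0.82×55.845 + 1×12.011 + 3×15.999 = 110.176 g/mol.
Mass of C per formula unit: 1 × 12.011 = 12.011 g.
Weight fraction C = 12.011 / 110.176 = 0.1090.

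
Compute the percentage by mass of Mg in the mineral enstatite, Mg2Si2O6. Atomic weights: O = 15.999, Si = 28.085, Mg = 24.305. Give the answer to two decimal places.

Molar mass of Mg2Si2O6: 2·24.305 + 2·28.085 + 6·15.999 = 200.774 g/mol.
Mass of Mg per formula unit: 2 × 24.305 = 48.610 g.
Weight fraction Mg = 48.610 / 200.774 = 0.2421.

24.21 mass %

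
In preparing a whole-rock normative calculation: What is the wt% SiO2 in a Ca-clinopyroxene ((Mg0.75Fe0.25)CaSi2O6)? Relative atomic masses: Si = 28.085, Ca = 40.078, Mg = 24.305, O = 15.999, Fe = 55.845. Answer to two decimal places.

Molar mass of (Mg0.75Fe0.25)CaSi2O6 = 0.75·24.305 + 0.25·55.845 + 1·40.078 + 2·28.085 + 6·15.999 = 224.432 g/mol.
Each formula unit contains 2 Si, equivalent to 2/1 = 2.0000 mol SiO2.
M(SiO2) = 1×28.085 + 2×15.999 = 60.083 g/mol.
Mass of SiO2 per formula unit = 2.0000 × 60.083 = 120.166 g.
SiO2 wt% = 120.166 / 224.432 × 100 = 53.54%.

53.54 wt%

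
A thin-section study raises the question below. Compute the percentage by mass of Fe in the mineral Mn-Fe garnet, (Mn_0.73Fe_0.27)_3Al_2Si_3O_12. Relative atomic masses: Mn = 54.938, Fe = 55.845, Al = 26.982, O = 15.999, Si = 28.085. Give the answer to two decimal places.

9.12 weight percent

Formula mass = 2.19*54.938 + 0.81*55.845 + 2*26.982 + 3*28.085 + 12*15.999 = 495.756 g/mol, of which 45.234 g is Fe.
So Fe makes up 45.234/495.756 = 0.0912 of the mass, i.e. 9.12%.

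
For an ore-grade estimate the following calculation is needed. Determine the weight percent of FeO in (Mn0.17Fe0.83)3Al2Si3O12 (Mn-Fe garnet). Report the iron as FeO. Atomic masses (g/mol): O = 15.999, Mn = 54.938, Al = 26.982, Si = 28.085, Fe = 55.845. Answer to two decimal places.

M((Mn0.17Fe0.83)3Al2Si3O12) = 497.279 g/mol; M(FeO) = 71.844 g/mol.
Moles FeO per formula unit = 2.49 Fe ÷ 1 = 2.4900.
FeO fraction = (2.4900 × 71.844) / 497.279 = 178.892/497.279 = 0.3597.

35.97 wt%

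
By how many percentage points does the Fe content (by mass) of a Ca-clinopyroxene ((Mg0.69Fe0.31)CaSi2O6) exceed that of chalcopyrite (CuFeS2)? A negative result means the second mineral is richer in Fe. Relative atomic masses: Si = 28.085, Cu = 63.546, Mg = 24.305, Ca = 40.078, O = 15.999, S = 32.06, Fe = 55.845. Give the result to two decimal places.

-22.78 percentage points

M((Mg0.69Fe0.31)CaSi2O6) = 226.324 g/mol, so wt% Fe = 17.312/226.324 × 100 = 7.65%.
M(CuFeS2) = 183.511 g/mol, so wt% Fe = 55.845/183.511 × 100 = 30.43%.
7.65 − 30.43 = -22.78 pp.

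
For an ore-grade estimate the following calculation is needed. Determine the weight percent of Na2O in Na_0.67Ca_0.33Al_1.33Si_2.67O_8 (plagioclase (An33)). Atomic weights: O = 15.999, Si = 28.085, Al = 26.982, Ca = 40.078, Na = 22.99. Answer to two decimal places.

7.76 wt%

M(Na_0.67Ca_0.33Al_1.33Si_2.67O_8) = 267.494 g/mol; M(Na2O) = 61.979 g/mol.
Moles Na2O per formula unit = 0.67 Na ÷ 2 = 0.3350.
Na2O fraction = (0.3350 × 61.979) / 267.494 = 20.763/267.494 = 0.0776.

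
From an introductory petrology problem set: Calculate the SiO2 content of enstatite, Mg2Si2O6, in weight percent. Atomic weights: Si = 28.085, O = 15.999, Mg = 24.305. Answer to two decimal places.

Formula mass = 200.774 g/mol.
2 Si → 2.0000 mol SiO2 per formula unit; M(SiO2) = 60.083, so SiO2 mass = 120.166 g.
120.166/200.774 × 100 = 59.85 wt%.

59.85 wt%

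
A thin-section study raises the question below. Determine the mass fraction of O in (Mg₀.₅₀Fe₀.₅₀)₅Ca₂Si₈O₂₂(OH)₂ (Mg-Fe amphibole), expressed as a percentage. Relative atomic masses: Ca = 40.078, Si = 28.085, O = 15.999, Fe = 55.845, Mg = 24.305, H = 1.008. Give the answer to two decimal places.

Formula mass = 2.50*24.305 + 2.50*55.845 + 2*40.078 + 8*28.085 + 24*15.999 + 2*1.008 = 891.203 g/mol, of which 383.976 g is O.
So O makes up 383.976/891.203 = 0.4309 of the mass, i.e. 43.09%.

43.09 wt%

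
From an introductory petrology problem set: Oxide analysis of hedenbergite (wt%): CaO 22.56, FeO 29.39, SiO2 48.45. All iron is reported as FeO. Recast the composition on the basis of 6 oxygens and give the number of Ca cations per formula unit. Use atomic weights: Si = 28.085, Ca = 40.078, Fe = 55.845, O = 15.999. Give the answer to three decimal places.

0.996 Ca apfu

CaO (M=56.077): mol = 0.40230; Ca = 0.40230, O = 0.40230.
FeO (M=71.844): mol = 0.40908; Fe = 0.40908, O = 0.40908.
SiO2 (M=60.083): mol = 0.80638; Si = 0.80638, O = 1.61276.
ΣO = 2.42414; factor = 6/ΣO = 2.47510.
Ca apfu = 0.40230 × 2.47510 = 0.996.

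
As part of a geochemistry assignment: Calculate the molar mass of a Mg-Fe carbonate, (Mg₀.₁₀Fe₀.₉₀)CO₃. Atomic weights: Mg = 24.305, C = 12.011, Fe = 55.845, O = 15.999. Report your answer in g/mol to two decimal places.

Mg: 0.10 × 24.305 = 2.4305
Fe: 0.90 × 55.845 = 50.2605
C: 1 × 12.011 = 12.0110
O: 3 × 15.999 = 47.9970
Summing the contributions gives the formula mass.

112.70 g/mol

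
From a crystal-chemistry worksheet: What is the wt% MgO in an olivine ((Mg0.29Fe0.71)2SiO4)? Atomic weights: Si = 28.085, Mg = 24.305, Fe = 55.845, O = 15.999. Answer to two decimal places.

Molar mass of (Mg0.29Fe0.71)2SiO4 = 0.58×24.305 + 1.42×55.845 + 1×28.085 + 4×15.999 = 185.478 g/mol.
Each formula unit contains 0.58 Mg, equivalent to 0.58/1 = 0.5800 mol MgO.
M(MgO) = 1×24.305 + 1×15.999 = 40.304 g/mol.
Mass of MgO per formula unit = 0.5800 × 40.304 = 23.376 g.
MgO wt% = 23.376 / 185.478 × 100 = 12.60%.

12.60 wt%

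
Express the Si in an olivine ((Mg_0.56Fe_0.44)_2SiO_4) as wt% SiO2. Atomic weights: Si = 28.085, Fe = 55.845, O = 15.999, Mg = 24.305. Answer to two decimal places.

Formula mass = 168.446 g/mol.
1 Si → 1.0000 mol SiO2 per formula unit; M(SiO2) = 60.083, so SiO2 mass = 60.083 g.
60.083/168.446 × 100 = 35.67 wt%.

35.67 wt%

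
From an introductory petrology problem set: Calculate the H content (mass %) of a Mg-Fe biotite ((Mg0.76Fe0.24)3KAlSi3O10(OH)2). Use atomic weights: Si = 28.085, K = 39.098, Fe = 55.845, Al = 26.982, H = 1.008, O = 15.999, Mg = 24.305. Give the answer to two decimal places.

Formula mass = 2.28*24.305 + 0.72*55.845 + 1*39.098 + 1*26.982 + 3*28.085 + 12*15.999 + 2*1.008 = 439.963 g/mol, of which 2.016 g is H.
So H makes up 2.016/439.963 = 0.0046 of the mass, i.e. 0.46%.

0.46 mass %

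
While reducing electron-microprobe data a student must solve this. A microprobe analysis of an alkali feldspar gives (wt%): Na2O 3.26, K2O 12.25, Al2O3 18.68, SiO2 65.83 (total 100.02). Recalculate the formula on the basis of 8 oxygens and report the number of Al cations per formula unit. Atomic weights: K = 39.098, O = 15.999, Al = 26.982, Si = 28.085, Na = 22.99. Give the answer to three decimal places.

3.26 wt% Na2O ÷ 61.979 g/mol = 0.05260 mol, giving 0.10520 Na and 0.05260 O.
12.25 wt% K2O ÷ 94.195 g/mol = 0.13005 mol, giving 0.26010 K and 0.13005 O.
18.68 wt% Al2O3 ÷ 101.961 g/mol = 0.18321 mol, giving 0.36642 Al and 0.54963 O.
65.83 wt% SiO2 ÷ 60.083 g/mol = 1.09565 mol, giving 1.09565 Si and 2.19130 O.
Oxygen sums to 2.92358; scaling by 8/2.92358 = 2.73637 puts the formula on 8 O.
Al: 0.36642 × 2.73637 = 1.003 atoms per formula unit.

1.003 Al apfu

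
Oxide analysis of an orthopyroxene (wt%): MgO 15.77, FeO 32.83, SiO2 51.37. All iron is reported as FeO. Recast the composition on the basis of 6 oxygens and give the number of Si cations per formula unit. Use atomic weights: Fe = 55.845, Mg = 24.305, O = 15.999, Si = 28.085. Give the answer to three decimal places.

15.77 wt% MgO ÷ 40.304 g/mol = 0.39128 mol, giving 0.39128 Mg and 0.39128 O.
32.83 wt% FeO ÷ 71.844 g/mol = 0.45696 mol, giving 0.45696 Fe and 0.45696 O.
51.37 wt% SiO2 ÷ 60.083 g/mol = 0.85498 mol, giving 0.85498 Si and 1.70996 O.
Oxygen sums to 2.55820; scaling by 6/2.55820 = 2.34540 puts the formula on 6 O.
Si: 0.85498 × 2.34540 = 2.005 atoms per formula unit.

2.005 Si apfu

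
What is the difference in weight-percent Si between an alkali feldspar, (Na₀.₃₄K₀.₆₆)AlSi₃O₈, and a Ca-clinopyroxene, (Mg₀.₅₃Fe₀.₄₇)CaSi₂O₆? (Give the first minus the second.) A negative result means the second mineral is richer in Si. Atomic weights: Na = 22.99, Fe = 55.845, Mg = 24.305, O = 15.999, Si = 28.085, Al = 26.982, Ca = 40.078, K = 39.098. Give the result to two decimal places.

First mineral: 84.255 g Si in 272.850 g formula = 30.88 wt% Si.
Second mineral: 56.170 g Si in 231.371 g formula = 24.28 wt% Si.
30.88% − 24.28% gives a difference of 6.60 percentage points.

6.60 percentage points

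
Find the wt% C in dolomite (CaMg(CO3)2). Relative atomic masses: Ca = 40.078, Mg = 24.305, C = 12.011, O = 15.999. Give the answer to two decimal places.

Formula mass = 1*40.078 + 1*24.305 + 2*12.011 + 6*15.999 = 184.399 g/mol, of which 24.022 g is C.
So C makes up 24.022/184.399 = 0.1303 of the mass, i.e. 13.03%.

13.03 wt%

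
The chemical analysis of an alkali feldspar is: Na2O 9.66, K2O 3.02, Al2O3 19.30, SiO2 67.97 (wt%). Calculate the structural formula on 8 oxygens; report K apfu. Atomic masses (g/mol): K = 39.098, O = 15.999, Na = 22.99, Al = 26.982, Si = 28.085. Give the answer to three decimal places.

Na2O: 9.66/61.979 = 0.15586 mol → 0.31172 mol Na, 0.15586 mol O.
K2O: 3.02/94.195 = 0.03206 mol → 0.06412 mol K, 0.03206 mol O.
Al2O3: 19.30/101.961 = 0.18929 mol → 0.37858 mol Al, 0.56787 mol O.
SiO2: 67.97/60.083 = 1.13127 mol → 1.13127 mol Si, 2.26254 mol O.
Total oxygen = 3.01833 mol. Normalization factor = 8/3.01833 = 2.65047.
K per 8 O = 0.06412 × 2.65047 = 0.170.

0.170 K apfu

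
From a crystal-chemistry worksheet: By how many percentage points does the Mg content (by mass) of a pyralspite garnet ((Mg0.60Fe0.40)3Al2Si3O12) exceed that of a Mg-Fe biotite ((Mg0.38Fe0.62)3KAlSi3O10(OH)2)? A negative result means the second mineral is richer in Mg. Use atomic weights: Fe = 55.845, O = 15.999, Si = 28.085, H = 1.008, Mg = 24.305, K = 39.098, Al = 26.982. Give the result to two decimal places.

M((Mg0.60Fe0.40)3Al2Si3O12) = 440.970 g/mol, so wt% Mg = 43.749/440.970 × 100 = 9.92%.
M((Mg0.38Fe0.62)3KAlSi3O10(OH)2) = 475.918 g/mol, so wt% Mg = 27.708/475.918 × 100 = 5.82%.
9.92 − 5.82 = 4.10 pp.

4.10 percentage points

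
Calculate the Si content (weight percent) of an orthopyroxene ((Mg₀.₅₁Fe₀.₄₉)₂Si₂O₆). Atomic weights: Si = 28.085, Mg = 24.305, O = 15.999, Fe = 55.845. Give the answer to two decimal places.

24.24 weight percent

Molar mass of (Mg₀.₅₁Fe₀.₄₉)₂Si₂O₆: 1.02·24.305 + 0.98·55.845 + 2·28.085 + 6·15.999 = 231.683 g/mol.
Mass of Si per formula unit: 2 × 28.085 = 56.170 g.
Weight fraction Si = 56.170 / 231.683 = 0.2424.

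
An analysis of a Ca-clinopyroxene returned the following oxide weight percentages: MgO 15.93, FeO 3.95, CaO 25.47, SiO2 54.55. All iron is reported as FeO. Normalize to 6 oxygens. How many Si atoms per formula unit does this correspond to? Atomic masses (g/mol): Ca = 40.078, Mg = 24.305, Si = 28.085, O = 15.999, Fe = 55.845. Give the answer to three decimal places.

2.003 Si apfu

MgO (M=40.304): mol = 0.39525; Mg = 0.39525, O = 0.39525.
FeO (M=71.844): mol = 0.05498; Fe = 0.05498, O = 0.05498.
CaO (M=56.077): mol = 0.45420; Ca = 0.45420, O = 0.45420.
SiO2 (M=60.083): mol = 0.90791; Si = 0.90791, O = 1.81582.
ΣO = 2.72025; factor = 6/ΣO = 2.20568.
Si apfu = 0.90791 × 2.20568 = 2.003.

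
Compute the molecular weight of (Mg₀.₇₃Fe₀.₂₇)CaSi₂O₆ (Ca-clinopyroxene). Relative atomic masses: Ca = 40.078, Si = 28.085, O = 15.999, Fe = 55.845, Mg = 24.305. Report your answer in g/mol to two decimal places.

225.06 g/mol

M = 0.73(24.305) + 0.27(55.845) + 1(40.078) + 2(28.085) + 6(15.999)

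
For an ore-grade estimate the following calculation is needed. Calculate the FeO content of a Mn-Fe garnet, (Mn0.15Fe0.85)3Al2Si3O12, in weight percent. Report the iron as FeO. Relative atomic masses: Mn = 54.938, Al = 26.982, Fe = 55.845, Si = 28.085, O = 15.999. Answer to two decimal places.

36.84 wt%

Formula mass = 497.334 g/mol.
2.55 Fe → 2.5500 mol FeO per formula unit; M(FeO) = 71.844, so FeO mass = 183.202 g.
183.202/497.334 × 100 = 36.84 wt%.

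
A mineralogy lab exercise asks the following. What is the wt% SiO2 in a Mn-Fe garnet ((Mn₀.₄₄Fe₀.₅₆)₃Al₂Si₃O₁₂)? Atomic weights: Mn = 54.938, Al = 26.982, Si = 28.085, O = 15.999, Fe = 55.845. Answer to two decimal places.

36.30 wt%

Molar mass of (Mn₀.₄₄Fe₀.₅₆)₃Al₂Si₃O₁₂ = 1.32*54.938 + 1.68*55.845 + 2*26.982 + 3*28.085 + 12*15.999 = 496.545 g/mol.
Each formula unit contains 3 Si, equivalent to 3/1 = 3.0000 mol SiO2.
M(SiO2) = 1×28.085 + 2×15.999 = 60.083 g/mol.
Mass of SiO2 per formula unit = 3.0000 × 60.083 = 180.249 g.
SiO2 wt% = 180.249 / 496.545 × 100 = 36.30%.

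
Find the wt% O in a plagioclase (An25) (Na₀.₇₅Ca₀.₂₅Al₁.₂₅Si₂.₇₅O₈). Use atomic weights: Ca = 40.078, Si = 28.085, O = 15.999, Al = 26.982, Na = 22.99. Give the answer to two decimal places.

Formula mass = 0.75*22.99 + 0.25*40.078 + 1.25*26.982 + 2.75*28.085 + 8*15.999 = 266.215 g/mol, of which 127.992 g is O.
So O makes up 127.992/266.215 = 0.4808 of the mass, i.e. 48.08%.

48.08 wt%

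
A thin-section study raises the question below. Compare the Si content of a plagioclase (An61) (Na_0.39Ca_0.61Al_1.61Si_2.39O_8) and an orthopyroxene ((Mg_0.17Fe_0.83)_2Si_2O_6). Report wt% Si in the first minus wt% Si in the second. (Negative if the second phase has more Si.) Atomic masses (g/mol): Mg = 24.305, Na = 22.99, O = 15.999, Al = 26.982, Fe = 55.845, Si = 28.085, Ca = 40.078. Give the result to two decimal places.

M(Na_0.39Ca_0.61Al_1.61Si_2.39O_8) = 271.970 g/mol, so wt% Si = 67.123/271.970 × 100 = 24.68%.
M((Mg_0.17Fe_0.83)_2Si_2O_6) = 253.130 g/mol, so wt% Si = 56.170/253.130 × 100 = 22.19%.
24.68 − 22.19 = 2.49 pp.

2.49 percentage points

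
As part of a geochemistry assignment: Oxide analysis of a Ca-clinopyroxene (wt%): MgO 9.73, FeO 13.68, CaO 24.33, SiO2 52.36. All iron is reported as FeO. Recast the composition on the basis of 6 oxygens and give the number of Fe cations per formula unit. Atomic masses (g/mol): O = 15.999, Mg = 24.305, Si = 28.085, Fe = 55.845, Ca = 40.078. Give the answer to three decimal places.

9.73 wt% MgO ÷ 40.304 g/mol = 0.24142 mol, giving 0.24142 Mg and 0.24142 O.
13.68 wt% FeO ÷ 71.844 g/mol = 0.19041 mol, giving 0.19041 Fe and 0.19041 O.
24.33 wt% CaO ÷ 56.077 g/mol = 0.43387 mol, giving 0.43387 Ca and 0.43387 O.
52.36 wt% SiO2 ÷ 60.083 g/mol = 0.87146 mol, giving 0.87146 Si and 1.74292 O.
Oxygen sums to 2.60862; scaling by 6/2.60862 = 2.30007 puts the formula on 6 O.
Fe: 0.19041 × 2.30007 = 0.438 atoms per formula unit.

0.438 Fe apfu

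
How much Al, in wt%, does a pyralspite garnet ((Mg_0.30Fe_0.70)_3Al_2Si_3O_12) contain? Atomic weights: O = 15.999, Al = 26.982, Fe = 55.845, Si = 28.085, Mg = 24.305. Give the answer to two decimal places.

11.50 wt%

Molar mass of (Mg_0.30Fe_0.70)_3Al_2Si_3O_12: 0.90·24.305 + 2.10·55.845 + 2·26.982 + 3·28.085 + 12·15.999 = 469.356 g/mol.
Mass of Al per formula unit: 2 × 26.982 = 53.964 g.
Weight fraction Al = 53.964 / 469.356 = 0.1150.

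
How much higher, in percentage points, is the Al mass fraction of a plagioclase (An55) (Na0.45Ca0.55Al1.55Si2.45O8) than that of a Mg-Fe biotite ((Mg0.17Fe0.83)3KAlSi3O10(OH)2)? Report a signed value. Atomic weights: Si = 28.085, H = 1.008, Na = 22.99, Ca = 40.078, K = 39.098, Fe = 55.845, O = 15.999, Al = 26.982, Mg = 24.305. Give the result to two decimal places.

9.99 percentage points

M(Na0.45Ca0.55Al1.55Si2.45O8) = 271.011 g/mol, so wt% Al = 41.822/271.011 × 100 = 15.43%.
M((Mg0.17Fe0.83)3KAlSi3O10(OH)2) = 495.789 g/mol, so wt% Al = 26.982/495.789 × 100 = 5.44%.
15.43 − 5.44 = 9.99 pp.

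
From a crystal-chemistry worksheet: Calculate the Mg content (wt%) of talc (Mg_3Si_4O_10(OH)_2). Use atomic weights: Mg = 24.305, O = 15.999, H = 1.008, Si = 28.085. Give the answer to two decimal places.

Formula mass = 3·24.305 + 4·28.085 + 12·15.999 + 2·1.008 = 379.259 g/mol, of which 72.915 g is Mg.
So Mg makes up 72.915/379.259 = 0.1923 of the mass, i.e. 19.23%.

19.23 wt%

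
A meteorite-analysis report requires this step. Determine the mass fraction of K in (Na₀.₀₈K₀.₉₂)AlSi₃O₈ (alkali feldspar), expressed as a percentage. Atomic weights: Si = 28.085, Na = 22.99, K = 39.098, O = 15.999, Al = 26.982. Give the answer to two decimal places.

Formula mass = 0.08·22.99 + 0.92·39.098 + 1·26.982 + 3·28.085 + 8·15.999 = 277.038 g/mol, of which 35.970 g is K.
So K makes up 35.970/277.038 = 0.1298 of the mass, i.e. 12.98%.

12.98 weight percent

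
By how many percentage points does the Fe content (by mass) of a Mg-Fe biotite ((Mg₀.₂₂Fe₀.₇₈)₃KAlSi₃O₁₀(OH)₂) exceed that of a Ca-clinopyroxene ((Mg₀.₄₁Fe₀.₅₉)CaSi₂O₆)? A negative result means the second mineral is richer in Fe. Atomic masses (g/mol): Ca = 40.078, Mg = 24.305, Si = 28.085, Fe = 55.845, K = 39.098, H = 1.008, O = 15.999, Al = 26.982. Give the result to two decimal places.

First mineral: 130.677 g Fe in 491.058 g formula = 26.61 wt% Fe.
Second mineral: 32.949 g Fe in 235.156 g formula = 14.01 wt% Fe.
26.61% − 14.01% gives a difference of 12.60 percentage points.

12.60 percentage points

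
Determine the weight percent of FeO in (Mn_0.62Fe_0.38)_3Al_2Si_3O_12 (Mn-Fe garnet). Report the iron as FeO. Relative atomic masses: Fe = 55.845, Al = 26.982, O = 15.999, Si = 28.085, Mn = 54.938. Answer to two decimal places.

Molar mass of (Mn_0.62Fe_0.38)_3Al_2Si_3O_12 = 1.86·54.938 + 1.14·55.845 + 2·26.982 + 3·28.085 + 12·15.999 = 496.055 g/mol.
Each formula unit contains 1.14 Fe, equivalent to 1.14/1 = 1.1400 mol FeO.
M(FeO) = 1×55.845 + 1×15.999 = 71.844 g/mol.
Mass of FeO per formula unit = 1.1400 × 71.844 = 81.902 g.
FeO wt% = 81.902 / 496.055 × 100 = 16.51%.

16.51 wt%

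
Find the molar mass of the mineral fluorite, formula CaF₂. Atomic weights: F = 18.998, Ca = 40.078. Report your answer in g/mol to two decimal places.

M = 1·40.078 + 2·18.998

78.07 g/mol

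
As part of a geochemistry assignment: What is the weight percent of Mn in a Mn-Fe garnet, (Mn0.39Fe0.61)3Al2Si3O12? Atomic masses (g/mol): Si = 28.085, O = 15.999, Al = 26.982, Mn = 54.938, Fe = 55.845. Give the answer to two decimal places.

12.94 mass %

Molar mass of (Mn0.39Fe0.61)3Al2Si3O12: 1.17×54.938 + 1.83×55.845 + 2×26.982 + 3×28.085 + 12×15.999 = 496.681 g/mol.
Mass of Mn per formula unit: 1.17 × 54.938 = 64.277 g.
Weight fraction Mn = 64.277 / 496.681 = 0.1294.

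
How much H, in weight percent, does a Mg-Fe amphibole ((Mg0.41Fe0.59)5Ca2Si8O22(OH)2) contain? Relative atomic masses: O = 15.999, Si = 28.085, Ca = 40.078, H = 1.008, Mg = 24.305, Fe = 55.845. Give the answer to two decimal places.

0.22 weight percent

Molar mass of (Mg0.41Fe0.59)5Ca2Si8O22(OH)2: 2.05*24.305 + 2.95*55.845 + 2*40.078 + 8*28.085 + 24*15.999 + 2*1.008 = 905.396 g/mol.
Mass of H per formula unit: 2 × 1.008 = 2.016 g.
Weight fraction H = 2.016 / 905.396 = 0.0022.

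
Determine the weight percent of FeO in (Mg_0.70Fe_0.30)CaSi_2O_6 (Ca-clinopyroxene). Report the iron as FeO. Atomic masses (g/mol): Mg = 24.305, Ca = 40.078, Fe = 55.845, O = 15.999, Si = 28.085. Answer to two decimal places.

9.54 wt%

Formula mass = 226.009 g/mol.
0.30 Fe → 0.3000 mol FeO per formula unit; M(FeO) = 71.844, so FeO mass = 21.553 g.
21.553/226.009 × 100 = 9.54 wt%.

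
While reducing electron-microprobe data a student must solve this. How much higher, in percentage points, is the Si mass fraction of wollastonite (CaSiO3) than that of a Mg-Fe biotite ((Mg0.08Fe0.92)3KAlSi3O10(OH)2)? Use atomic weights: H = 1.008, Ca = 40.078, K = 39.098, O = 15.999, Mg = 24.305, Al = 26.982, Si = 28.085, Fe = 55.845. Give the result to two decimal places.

7.47 percentage points

M(CaSiO3) = 116.160 g/mol, so wt% Si = 28.085/116.160 × 100 = 24.18%.
M((Mg0.08Fe0.92)3KAlSi3O10(OH)2) = 504.304 g/mol, so wt% Si = 84.255/504.304 × 100 = 16.71%.
24.18 − 16.71 = 7.47 pp.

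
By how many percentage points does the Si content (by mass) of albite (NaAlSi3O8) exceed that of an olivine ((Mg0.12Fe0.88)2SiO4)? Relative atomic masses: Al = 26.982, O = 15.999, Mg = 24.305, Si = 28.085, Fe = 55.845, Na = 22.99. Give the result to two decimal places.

17.82 percentage points

M(NaAlSi3O8) = 262.219 g/mol, so wt% Si = 84.255/262.219 × 100 = 32.13%.
M((Mg0.12Fe0.88)2SiO4) = 196.201 g/mol, so wt% Si = 28.085/196.201 × 100 = 14.31%.
32.13 − 14.31 = 17.82 pp.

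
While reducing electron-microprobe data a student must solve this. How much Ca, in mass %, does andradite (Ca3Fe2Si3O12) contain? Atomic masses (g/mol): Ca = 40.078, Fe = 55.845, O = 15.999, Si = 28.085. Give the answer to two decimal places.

23.66 mass %

Formula mass = 3·40.078 + 2·55.845 + 3·28.085 + 12·15.999 = 508.167 g/mol, of which 120.234 g is Ca.
So Ca makes up 120.234/508.167 = 0.2366 of the mass, i.e. 23.66%.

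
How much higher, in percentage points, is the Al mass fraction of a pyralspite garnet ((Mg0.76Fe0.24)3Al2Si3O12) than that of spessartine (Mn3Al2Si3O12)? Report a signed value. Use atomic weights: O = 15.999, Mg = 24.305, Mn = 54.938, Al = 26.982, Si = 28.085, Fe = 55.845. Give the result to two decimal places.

M((Mg0.76Fe0.24)3Al2Si3O12) = 425.831 g/mol, so wt% Al = 53.964/425.831 × 100 = 12.67%.
M(Mn3Al2Si3O12) = 495.021 g/mol, so wt% Al = 53.964/495.021 × 100 = 10.90%.
12.67 − 10.90 = 1.77 pp.

1.77 percentage points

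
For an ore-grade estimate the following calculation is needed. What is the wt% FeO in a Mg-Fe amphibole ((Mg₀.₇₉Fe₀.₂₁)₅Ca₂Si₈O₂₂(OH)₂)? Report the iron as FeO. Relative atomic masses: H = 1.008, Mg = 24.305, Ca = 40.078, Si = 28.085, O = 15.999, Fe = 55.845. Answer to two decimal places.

8.92 wt%

M((Mg₀.₇₉Fe₀.₂₁)₅Ca₂Si₈O₂₂(OH)₂) = 845.470 g/mol; M(FeO) = 71.844 g/mol.
Moles FeO per formula unit = 1.05 Fe ÷ 1 = 1.0500.
FeO fraction = (1.0500 × 71.844) / 845.470 = 75.436/845.470 = 0.0892.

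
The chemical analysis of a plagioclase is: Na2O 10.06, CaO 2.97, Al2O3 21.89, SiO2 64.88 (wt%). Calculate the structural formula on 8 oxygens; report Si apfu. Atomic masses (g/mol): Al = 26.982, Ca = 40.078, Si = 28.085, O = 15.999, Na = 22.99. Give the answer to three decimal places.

Na2O (M=61.979): mol = 0.16231; Na = 0.32462, O = 0.16231.
CaO (M=56.077): mol = 0.05296; Ca = 0.05296, O = 0.05296.
Al2O3 (M=101.961): mol = 0.21469; Al = 0.42938, O = 0.64407.
SiO2 (M=60.083): mol = 1.07984; Si = 1.07984, O = 2.15968.
ΣO = 3.01902; factor = 8/ΣO = 2.64987.
Si apfu = 1.07984 × 2.64987 = 2.861.

2.861 Si apfu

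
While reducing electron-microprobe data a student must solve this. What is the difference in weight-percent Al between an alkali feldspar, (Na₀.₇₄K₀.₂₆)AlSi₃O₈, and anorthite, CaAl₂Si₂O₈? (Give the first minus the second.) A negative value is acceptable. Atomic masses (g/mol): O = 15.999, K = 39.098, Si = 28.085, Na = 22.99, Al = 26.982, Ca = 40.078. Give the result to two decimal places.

-9.27 percentage points

First mineral: 26.982 g Al in 266.407 g formula = 10.13 wt% Al.
Second mineral: 53.964 g Al in 278.204 g formula = 19.40 wt% Al.
10.13% − 19.40% gives a difference of -9.27 percentage points.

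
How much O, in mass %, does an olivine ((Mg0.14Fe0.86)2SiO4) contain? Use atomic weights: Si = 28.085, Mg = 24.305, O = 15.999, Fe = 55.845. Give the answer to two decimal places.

Formula mass = 0.28*24.305 + 1.72*55.845 + 1*28.085 + 4*15.999 = 194.940 g/mol, of which 63.996 g is O.
So O makes up 63.996/194.940 = 0.3283 of the mass, i.e. 32.83%.

32.83 mass %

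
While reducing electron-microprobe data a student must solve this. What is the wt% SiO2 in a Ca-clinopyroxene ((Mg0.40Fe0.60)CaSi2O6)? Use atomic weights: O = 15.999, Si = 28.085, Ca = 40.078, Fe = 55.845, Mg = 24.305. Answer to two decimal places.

51.03 wt%

M((Mg0.40Fe0.60)CaSi2O6) = 235.471 g/mol; M(SiO2) = 60.083 g/mol.
Moles SiO2 per formula unit = 2 Si ÷ 1 = 2.0000.
SiO2 fraction = (2.0000 × 60.083) / 235.471 = 120.166/235.471 = 0.5103.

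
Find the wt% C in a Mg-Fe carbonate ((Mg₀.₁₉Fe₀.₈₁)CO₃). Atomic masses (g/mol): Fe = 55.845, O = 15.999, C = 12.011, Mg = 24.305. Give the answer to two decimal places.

Molar mass of (Mg₀.₁₉Fe₀.₈₁)CO₃: 0.19*24.305 + 0.81*55.845 + 1*12.011 + 3*15.999 = 109.860 g/mol.
Mass of C per formula unit: 1 × 12.011 = 12.011 g.
Weight fraction C = 12.011 / 109.860 = 0.1093.

10.93 weight percent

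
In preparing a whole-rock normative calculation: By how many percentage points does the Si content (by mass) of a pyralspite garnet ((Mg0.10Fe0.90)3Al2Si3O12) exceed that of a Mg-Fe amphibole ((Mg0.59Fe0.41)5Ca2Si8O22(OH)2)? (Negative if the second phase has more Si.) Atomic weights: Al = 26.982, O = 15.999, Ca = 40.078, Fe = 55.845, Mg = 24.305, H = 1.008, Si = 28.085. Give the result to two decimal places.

-8.36 percentage points

First mineral: 84.255 g Si in 488.280 g formula = 17.26 wt% Si.
Second mineral: 224.680 g Si in 877.010 g formula = 25.62 wt% Si.
17.26% − 25.62% gives a difference of -8.36 percentage points.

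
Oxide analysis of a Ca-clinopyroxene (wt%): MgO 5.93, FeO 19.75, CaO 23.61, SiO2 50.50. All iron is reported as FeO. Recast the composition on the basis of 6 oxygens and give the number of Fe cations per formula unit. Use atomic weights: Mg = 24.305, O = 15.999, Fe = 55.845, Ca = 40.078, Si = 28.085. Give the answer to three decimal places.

MgO: 5.93/40.304 = 0.14713 mol → 0.14713 mol Mg, 0.14713 mol O.
FeO: 19.75/71.844 = 0.27490 mol → 0.27490 mol Fe, 0.27490 mol O.
CaO: 23.61/56.077 = 0.42103 mol → 0.42103 mol Ca, 0.42103 mol O.
SiO2: 50.50/60.083 = 0.84050 mol → 0.84050 mol Si, 1.68100 mol O.
Total oxygen = 2.52406 mol. Normalization factor = 6/2.52406 = 2.37712.
Fe per 6 O = 0.27490 × 2.37712 = 0.653.

0.653 Fe apfu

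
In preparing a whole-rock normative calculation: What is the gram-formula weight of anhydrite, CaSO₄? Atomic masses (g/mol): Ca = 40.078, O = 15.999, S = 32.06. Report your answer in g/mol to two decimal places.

Ca: 1 × 40.078 = 40.0780
S: 1 × 32.06 = 32.0600
O: 4 × 15.999 = 63.9960
Summing the contributions gives the formula mass.

136.13 g/mol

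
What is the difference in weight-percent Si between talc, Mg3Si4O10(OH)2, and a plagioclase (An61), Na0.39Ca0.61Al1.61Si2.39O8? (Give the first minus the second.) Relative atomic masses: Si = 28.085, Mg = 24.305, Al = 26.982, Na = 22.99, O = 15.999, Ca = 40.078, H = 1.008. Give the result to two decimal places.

4.94 percentage points

First mineral: 112.340 g Si in 379.259 g formula = 29.62 wt% Si.
Second mineral: 67.123 g Si in 271.970 g formula = 24.68 wt% Si.
29.62% − 24.68% gives a difference of 4.94 percentage points.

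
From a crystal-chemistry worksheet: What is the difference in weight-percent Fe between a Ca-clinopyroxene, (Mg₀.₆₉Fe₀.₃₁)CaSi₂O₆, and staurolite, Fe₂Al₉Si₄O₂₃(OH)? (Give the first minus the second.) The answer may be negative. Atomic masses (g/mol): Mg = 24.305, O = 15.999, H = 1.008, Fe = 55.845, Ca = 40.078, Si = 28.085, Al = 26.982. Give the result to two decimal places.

Fe in (Mg₀.₆₉Fe₀.₃₁)CaSi₂O₆: molar mass 226.324 g/mol; 0.31×55.845 = 17.312 g → 7.65 wt%.
Fe in Fe₂Al₉Si₄O₂₃(OH): molar mass 851.852 g/mol; 2×55.845 = 111.690 g → 13.11 wt%.
Difference = 7.65 − 13.11 = -5.46 percentage points.

-5.46 percentage points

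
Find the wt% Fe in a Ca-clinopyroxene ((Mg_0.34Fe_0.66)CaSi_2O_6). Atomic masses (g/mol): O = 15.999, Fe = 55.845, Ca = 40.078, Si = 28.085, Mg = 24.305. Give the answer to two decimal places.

Formula mass = 0.34·24.305 + 0.66·55.845 + 1·40.078 + 2·28.085 + 6·15.999 = 237.363 g/mol, of which 36.858 g is Fe.
So Fe makes up 36.858/237.363 = 0.1553 of the mass, i.e. 15.53%.

15.53 wt%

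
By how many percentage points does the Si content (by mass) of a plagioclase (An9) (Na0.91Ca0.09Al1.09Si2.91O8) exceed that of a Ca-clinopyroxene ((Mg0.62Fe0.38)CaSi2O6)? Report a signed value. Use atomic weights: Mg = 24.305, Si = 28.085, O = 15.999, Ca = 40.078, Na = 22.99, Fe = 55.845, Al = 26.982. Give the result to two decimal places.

M(Na0.91Ca0.09Al1.09Si2.91O8) = 263.658 g/mol, so wt% Si = 81.727/263.658 × 100 = 31.00%.
M((Mg0.62Fe0.38)CaSi2O6) = 228.532 g/mol, so wt% Si = 56.170/228.532 × 100 = 24.58%.
31.00 − 24.58 = 6.42 pp.

6.42 percentage points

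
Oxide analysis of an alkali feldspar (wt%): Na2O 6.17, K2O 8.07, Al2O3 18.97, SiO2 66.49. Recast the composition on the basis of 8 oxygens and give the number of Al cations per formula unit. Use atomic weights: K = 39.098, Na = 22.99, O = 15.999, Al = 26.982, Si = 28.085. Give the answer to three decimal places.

1.007 Al apfu

6.17 wt% Na2O ÷ 61.979 g/mol = 0.09955 mol, giving 0.19910 Na and 0.09955 O.
8.07 wt% K2O ÷ 94.195 g/mol = 0.08567 mol, giving 0.17134 K and 0.08567 O.
18.97 wt% Al2O3 ÷ 101.961 g/mol = 0.18605 mol, giving 0.37210 Al and 0.55815 O.
66.49 wt% SiO2 ÷ 60.083 g/mol = 1.10664 mol, giving 1.10664 Si and 2.21328 O.
Oxygen sums to 2.95665; scaling by 8/2.95665 = 2.70576 puts the formula on 8 O.
Al: 0.37210 × 2.70576 = 1.007 atoms per formula unit.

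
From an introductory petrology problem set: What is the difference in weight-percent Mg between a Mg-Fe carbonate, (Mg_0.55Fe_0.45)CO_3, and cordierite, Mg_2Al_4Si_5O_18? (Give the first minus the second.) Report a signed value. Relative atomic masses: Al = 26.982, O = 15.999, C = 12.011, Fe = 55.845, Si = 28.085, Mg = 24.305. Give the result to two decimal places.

5.26 percentage points

Mg in (Mg_0.55Fe_0.45)CO_3: molar mass 98.506 g/mol; 0.55×24.305 = 13.368 g → 13.57 wt%.
Mg in Mg_2Al_4Si_5O_18: molar mass 584.945 g/mol; 2×24.305 = 48.610 g → 8.31 wt%.
Difference = 13.57 − 8.31 = 5.26 percentage points.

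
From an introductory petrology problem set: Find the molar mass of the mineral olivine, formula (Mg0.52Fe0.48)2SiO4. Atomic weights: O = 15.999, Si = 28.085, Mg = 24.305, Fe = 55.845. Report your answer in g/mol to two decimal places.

The formula mass is the sum 1.04(24.305) + 0.96(55.845) + 1(28.085) + 4(15.999).

170.97 g/mol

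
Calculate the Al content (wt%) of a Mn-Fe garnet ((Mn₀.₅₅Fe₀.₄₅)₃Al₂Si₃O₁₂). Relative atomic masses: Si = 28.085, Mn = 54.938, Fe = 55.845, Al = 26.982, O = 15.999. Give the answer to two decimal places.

10.87 wt%

Molar mass of (Mn₀.₅₅Fe₀.₄₅)₃Al₂Si₃O₁₂: 1.65·54.938 + 1.35·55.845 + 2·26.982 + 3·28.085 + 12·15.999 = 496.245 g/mol.
Mass of Al per formula unit: 2 × 26.982 = 53.964 g.
Weight fraction Al = 53.964 / 496.245 = 0.1087.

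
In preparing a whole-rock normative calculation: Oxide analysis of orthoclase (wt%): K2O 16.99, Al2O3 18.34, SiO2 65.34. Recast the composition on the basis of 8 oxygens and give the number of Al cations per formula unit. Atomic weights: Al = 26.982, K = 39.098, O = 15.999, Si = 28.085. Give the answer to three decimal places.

0.994 Al apfu

16.99 wt% K2O ÷ 94.195 g/mol = 0.18037 mol, giving 0.36074 K and 0.18037 O.
18.34 wt% Al2O3 ÷ 101.961 g/mol = 0.17987 mol, giving 0.35974 Al and 0.53961 O.
65.34 wt% SiO2 ÷ 60.083 g/mol = 1.08750 mol, giving 1.08750 Si and 2.17500 O.
Oxygen sums to 2.89498; scaling by 8/2.89498 = 2.76340 puts the formula on 8 O.
Al: 0.35974 × 2.76340 = 0.994 atoms per formula unit.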